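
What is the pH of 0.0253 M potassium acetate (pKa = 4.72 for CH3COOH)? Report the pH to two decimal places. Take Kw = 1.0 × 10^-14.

CH3COO- is the conjugate base of the weak acid CH3COOH.
Ka = 10^(−4.72) = 1.91 × 10^-5
Kb = Kw/Ka = 1.0×10^-14 / 1.91 × 10^-5 = 5.24 × 10^-10
Let x = [OH-] at equilibrium. Kb = x²/(0.0253 − x).
Neglecting x in the denominator: x = √(5.24 × 10^-10 × 0.0253) = 3.64 × 10^-6 M
(x/C₀ = 0.014% < 5%, so the approximation holds.)
pOH = 5.44, so pH = 14.00 − pOH = 8.56

pH = 8.56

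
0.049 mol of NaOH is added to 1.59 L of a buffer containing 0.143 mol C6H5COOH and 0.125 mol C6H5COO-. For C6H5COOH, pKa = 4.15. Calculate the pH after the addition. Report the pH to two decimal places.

pH = 4.42

After neutralization: n(C6H5COOH) = 0.094 mol, n(C6H5COO-) = 0.174 mol.
Henderson–Hasselbalch with mole ratio 0.174/0.094: pH = 4.15 + (+0.267)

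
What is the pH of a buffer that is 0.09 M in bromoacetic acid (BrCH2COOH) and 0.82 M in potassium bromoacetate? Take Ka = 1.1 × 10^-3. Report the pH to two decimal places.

pH = 3.92

pKa = −log(1.1 × 10^-3) = 2.959
pH = pKa + log([A⁻]/[HA]) = 2.959 + log(0.82/0.09)
pH = 2.959 + (+0.960) = 3.92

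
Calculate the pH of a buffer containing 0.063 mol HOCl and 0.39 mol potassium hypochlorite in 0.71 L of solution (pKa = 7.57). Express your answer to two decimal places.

pH = 8.36

pH = pKa + log([A⁻]/[HA]) = 7.57 + log(0.39/0.063)
pH = 7.57 + (+0.792) = 8.36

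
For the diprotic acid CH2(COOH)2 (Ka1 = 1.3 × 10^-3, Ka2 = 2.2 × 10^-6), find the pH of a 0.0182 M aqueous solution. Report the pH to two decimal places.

Ka1 ≫ Ka2, so treat the first dissociation as the only significant source of H+.
Ka1 = x²/(0.0182 − x) = 1.3 × 10^-3
Solving the quadratic: x = (−Ka1 + √(Ka1² + 4·Ka1·C₀))/2 = 4.26 × 10^-3 M
pH = −log(4.26 × 10^-3) = 2.37

pH = 2.37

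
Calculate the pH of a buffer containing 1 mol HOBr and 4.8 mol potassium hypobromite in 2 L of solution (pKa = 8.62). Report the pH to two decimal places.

pH = 9.30

Using pH = pKa + log([base]/[acid]) with [base]/[acid] = 4.8/1:
pH = 8.62 + (+0.681) = 9.30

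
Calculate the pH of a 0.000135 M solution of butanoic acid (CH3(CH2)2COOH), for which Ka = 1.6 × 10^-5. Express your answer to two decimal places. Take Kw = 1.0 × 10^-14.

CH3(CH2)2COOH ⇌ CH3(CH2)2COO- + H+
From the ICE table, Ka = [H+]²/(0.000135 − [H+]) = 1.6 × 10^-5.
The 5% rule fails; solving [H+]² + Ka·[H+] − Ka·C₀ = 0 exactly:
[H+] = [−1.6e-05 + √(1.6e-05² + 8.64e-09)]/2 = 3.92 × 10^-5 M
pH = −log(3.92 × 10^-5) = 4.41

pH = 4.41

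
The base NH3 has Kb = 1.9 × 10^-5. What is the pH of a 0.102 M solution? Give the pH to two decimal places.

pH = 11.14

NH3 + H2O ⇌ NH4+ + OH-
From the ICE table, Kb = [OH-]²/(0.102 − [OH-]) = 1.9 × 10^-5.
Assume [OH-] ≪ 0.102: [OH-] ≈ √(1.9 × 10^-5 × 0.102) = 1.39 × 10^-3 M
Check: 1.4% ionized — well under 5%, approximation valid.
pOH = −log(1.39 × 10^-3) = 2.86; pH = 14.00 − 2.86 = 11.14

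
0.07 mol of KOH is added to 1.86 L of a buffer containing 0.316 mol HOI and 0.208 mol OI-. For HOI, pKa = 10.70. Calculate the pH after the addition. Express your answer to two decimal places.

After neutralization: n(HOI) = 0.246 mol, n(OI-) = 0.278 mol.
pH = pKa + log([A⁻]/[HA]) = 10.70 + log(0.278/0.246) = 10.70 +0.053

pH = 10.75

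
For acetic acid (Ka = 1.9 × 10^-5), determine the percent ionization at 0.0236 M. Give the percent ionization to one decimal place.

CH3COOH ⇌ CH3COO- + H+; let x = [H+] at equilibrium.
x ≈ √(Ka·C₀) = √(1.9 × 10^-5 × 0.0236) = 6.70 × 10^-4 M
% ionization = x/C₀ × 100% = 6.70 × 10^-4/0.0236 × 100% = 2.8%

2.8%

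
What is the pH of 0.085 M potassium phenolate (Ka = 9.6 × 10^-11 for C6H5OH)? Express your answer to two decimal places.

C6H5O- is the conjugate base of the weak acid C6H5OH.
Kb = Kw/Ka = 1.0×10^-14 / 9.6 × 10^-11 = 1.04 × 10^-4
Kb = [OH-]²/(0.085 − [OH-]) = 1.04 × 10^-4
Since Kb ≪ C₀, [OH-] ≈ √(Kb·C₀) = 2.97 × 10^-3 M.
pOH = 2.53, so pH = 14.00 − pOH = 11.47

pH = 11.47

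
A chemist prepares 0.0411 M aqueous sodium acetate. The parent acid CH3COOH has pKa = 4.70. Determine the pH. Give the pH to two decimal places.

CH3COO- is the conjugate base of the weak acid CH3COOH.
Ka = 10^(−4.70) = 2.00 × 10^-5
Kb = Kw/Ka = 1.0×10^-14 / 2.00 × 10^-5 = 5.00 × 10^-10
Let x = [OH-] at equilibrium. Kb = x²/(0.0411 − x).
Neglecting x in the denominator: x = √(5.00 × 10^-10 × 0.0411) = 4.53 × 10^-6 M
pOH = 5.34, so pH = 14.00 − pOH = 8.66

pH = 8.66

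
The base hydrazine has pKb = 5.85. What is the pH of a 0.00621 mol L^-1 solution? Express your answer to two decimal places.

pH = 9.97

N2H4 + H2O ⇌ N2H5+ + OH-
Kb = 10^(−5.85) = 1.41 × 10^-6
From the ICE table, Kb = x²/(0.00621 − x) = 1.41 × 10^-6.
Assume x ≪ 0.00621: x ≈ √(1.41 × 10^-6 × 0.00621) = 9.36 × 10^-5 M
(x/C₀ = 1.5% < 5%, so the approximation holds.)
pOH = −log(9.36 × 10^-5) = 4.03; pH = 14.00 − 4.03 = 9.97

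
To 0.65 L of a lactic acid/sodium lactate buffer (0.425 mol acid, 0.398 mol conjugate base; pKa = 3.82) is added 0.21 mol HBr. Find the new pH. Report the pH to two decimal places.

After neutralization: n(CH3CH(OH)COOH) = 0.635 mol, n(CH3CH(OH)COO-) = 0.188 mol.
Henderson–Hasselbalch with mole ratio 0.188/0.635: pH = 3.82 + (-0.529)

pH = 3.29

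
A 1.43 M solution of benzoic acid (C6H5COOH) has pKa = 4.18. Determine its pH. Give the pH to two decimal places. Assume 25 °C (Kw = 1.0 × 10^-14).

C6H5COOH ⇌ C6H5COO- + H+
Ka = 10^(−4.18) = 6.61 × 10^-5
Ka = [H+]²/(1.43 − [H+]) = 6.61 × 10^-5
Since Ka ≪ C₀, [H+] ≈ √(Ka·C₀) = 9.72 × 10^-3 M.
([H+]/C₀ = 0.68% < 5%, so the approximation holds.)
pH = −log(9.72 × 10^-3) = 2.01

pH = 2.01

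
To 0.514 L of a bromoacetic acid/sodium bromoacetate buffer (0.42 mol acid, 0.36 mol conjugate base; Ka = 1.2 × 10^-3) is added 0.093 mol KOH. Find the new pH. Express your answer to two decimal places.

pH = 3.06

OH- converts BrCH2COOH to BrCH2COO-: BrCH2COOH → 0.327 mol, BrCH2COO- → 0.453 mol.
pKa = −log(1.2 × 10^-3) = 2.921
pH = pKa + log(n_BrCH2COO-/n_BrCH2COOH) = 2.921 + log(0.453/0.327) = 2.921 + (+0.142)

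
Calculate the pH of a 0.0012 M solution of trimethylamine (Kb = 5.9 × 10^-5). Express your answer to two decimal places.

(CH3)3N + H2O ⇌ (CH3)3NH+ + OH-
From the ICE table, Kb = x²/(0.0012 − x) = 5.9 × 10^-5.
x is not negligible relative to C₀; solve x² + 5.9e-05·x − 7.08e-08 = 0.
x = [−5.9e-05 + √(5.9e-05² + 2.83e-07)]/2 = 2.38 × 10^-4 M
pOH = −log(2.38 × 10^-4) = 3.62; pH = 14.00 − 3.62 = 10.38

pH = 10.38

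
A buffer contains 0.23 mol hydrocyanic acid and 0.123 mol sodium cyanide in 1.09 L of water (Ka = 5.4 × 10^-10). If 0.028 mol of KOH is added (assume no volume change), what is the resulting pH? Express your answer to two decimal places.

pH = 9.14

After neutralization: n(HCN) = 0.202 mol, n(CN-) = 0.151 mol.
pKa = −log(5.4 × 10^-10) = 9.268
pH = pKa + log([A⁻]/[HA]) = 9.268 + log(0.151/0.202) = 9.268 -0.126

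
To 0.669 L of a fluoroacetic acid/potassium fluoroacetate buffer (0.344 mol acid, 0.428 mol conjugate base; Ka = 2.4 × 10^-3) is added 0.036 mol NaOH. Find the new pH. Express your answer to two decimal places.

OH- converts FCH2COOH to FCH2COO-: FCH2COOH → 0.308 mol, FCH2COO- → 0.464 mol.
pKa = −log(2.4 × 10^-3) = 2.620
Henderson–Hasselbalch with mole ratio 0.464/0.308: pH = 2.620 + (+0.178)

pH = 2.80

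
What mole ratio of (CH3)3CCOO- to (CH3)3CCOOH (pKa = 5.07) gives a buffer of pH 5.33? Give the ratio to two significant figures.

ratio = 1.8

pH = pKa + log(r) ⇒ log(r) = 5.33 − 5.07 = +0.26
r = [(CH3)3CCOO-]/[(CH3)3CCOOH] = 10^(+0.26) = 1.82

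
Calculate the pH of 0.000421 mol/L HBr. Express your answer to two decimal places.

HBr is a strong acid and dissociates completely, so [H+] = 0.000421 M.
pH = -log(0.000421) = 3.38

pH = 3.38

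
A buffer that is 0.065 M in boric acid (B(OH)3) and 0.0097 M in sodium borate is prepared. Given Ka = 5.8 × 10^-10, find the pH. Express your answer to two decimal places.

pKa = −log(5.8 × 10^-10) = 9.237
Henderson–Hasselbalch: pH = pKa + log([B(OH)4-]/[B(OH)3]) = 9.237 + log(0.0097/0.065)
pH = 9.237 + (-0.826) = 8.41

pH = 8.41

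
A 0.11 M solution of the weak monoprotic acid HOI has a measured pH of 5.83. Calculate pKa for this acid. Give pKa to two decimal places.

[H+] = 10^(-5.83) = 1.48 × 10^-6 M
At equilibrium [HA] = 0.11 − 1.48 × 10^-6 = 1.10 × 10^-1 M
Ka = [H+][A-]/[HA] = (1.48 × 10^-6)² / 1.10 × 10^-1 = 1.99 × 10^-11
pKa = -log(1.99 × 10^-11) = 10.70

pKa = 10.70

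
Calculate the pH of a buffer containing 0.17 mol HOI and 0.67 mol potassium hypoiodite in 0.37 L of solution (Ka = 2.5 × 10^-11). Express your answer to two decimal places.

pKa = −log(2.5 × 10^-11) = 10.602
Henderson–Hasselbalch: pH = pKa + log([OI-]/[HOI]) = 10.602 + log(0.67/0.17)
pH = 10.602 + (+0.596) = 11.20

pH = 11.20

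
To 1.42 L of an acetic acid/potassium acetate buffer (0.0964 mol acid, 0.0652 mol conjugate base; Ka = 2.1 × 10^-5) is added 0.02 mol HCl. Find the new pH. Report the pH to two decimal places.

pH = 4.27

Added H+ converts CH3COO- to CH3COOH: CH3COOH → 0.116 mol, CH3COO- → 0.0452 mol.
pKa = −log(2.1 × 10^-5) = 4.678
Henderson–Hasselbalch with mole ratio 0.0452/0.116: pH = 4.678 + (-0.409)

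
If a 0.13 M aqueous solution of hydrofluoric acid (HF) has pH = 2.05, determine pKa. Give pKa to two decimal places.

[H+] = 10^(-2.05) = 8.91 × 10^-3 M
At equilibrium [HA] = 0.13 − 8.91 × 10^-3 = 1.21 × 10^-1 M
Ka = [H+][A-]/[HA] = (8.91 × 10^-3)² / 1.21 × 10^-1 = 6.56 × 10^-4
pKa = -log(6.56 × 10^-4) = 3.18

pKa = 3.18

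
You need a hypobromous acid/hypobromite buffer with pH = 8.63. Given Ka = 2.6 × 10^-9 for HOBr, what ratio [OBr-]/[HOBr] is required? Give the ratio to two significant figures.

ratio = 1.1

pKa = -log(2.6 × 10^-9) = 8.585
pH = pKa + log(r) ⇒ log(r) = 8.63 − 8.585 = +0.045
r = [OBr-]/[HOBr] = 10^(+0.045) = 1.11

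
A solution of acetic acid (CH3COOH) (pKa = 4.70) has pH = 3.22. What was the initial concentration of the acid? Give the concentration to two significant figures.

C₀ = 1.9 × 10^-2 M

[H+] = 10^(-3.22) = 6.03 × 10^-4 M = x
Ka = 10^(−4.70) = 2.00 × 10^-5
Ka = x²/(C₀ − x) ⇒ C₀ = x + x²/Ka
C₀ = 6.03 × 10^-4 + (6.03 × 10^-4)²/(2.00 × 10^-5) = 1.88 × 10^-2 M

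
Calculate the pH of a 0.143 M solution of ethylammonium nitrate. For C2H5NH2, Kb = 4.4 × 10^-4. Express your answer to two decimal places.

C2H5NH3+ is the conjugate acid of the weak base C2H5NH2.
Ka = Kw/Kb = 1.0×10^-14 / 4.4 × 10^-4 = 2.27 × 10^-11
Ka = x²/(0.143 − x) = 2.27 × 10^-11
Assume x ≪ 0.143: x ≈ √(2.27 × 10^-11 × 0.143) = 1.80 × 10^-6 M
pH = −log[H+] = −log(1.80 × 10^-6) = 5.74

pH = 5.74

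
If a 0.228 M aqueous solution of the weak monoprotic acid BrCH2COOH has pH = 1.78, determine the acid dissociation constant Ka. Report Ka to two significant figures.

Ka = 1.3 × 10^-3

[H+] = 10^(-1.78) = 1.66 × 10^-2 M
At equilibrium [HA] = 0.228 − 1.66 × 10^-2 = 2.11 × 10^-1 M
Ka = [H+][A-]/[HA] = (1.66 × 10^-2)² / 2.11 × 10^-1 = 1.3 × 10^-3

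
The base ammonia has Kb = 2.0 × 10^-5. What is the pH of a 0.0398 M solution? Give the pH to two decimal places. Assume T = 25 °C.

NH3 + H2O ⇌ NH4+ + OH-
From the ICE table, Kb = x²/(0.0398 − x) = 2.0 × 10^-5.
Assume x ≪ 0.0398: x ≈ √(2.0 × 10^-5 × 0.0398) = 8.92 × 10^-4 M
pOH = 3.05, so pH = 14.00 − pOH = 10.95

pH = 10.95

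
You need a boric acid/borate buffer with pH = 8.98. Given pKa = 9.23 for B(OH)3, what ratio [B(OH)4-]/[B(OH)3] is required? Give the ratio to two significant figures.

ratio = 0.56

pH = pKa + log(r) ⇒ log(r) = 8.98 − 9.23 = -0.25
r = [B(OH)4-]/[B(OH)3] = 10^(-0.25) = 0.562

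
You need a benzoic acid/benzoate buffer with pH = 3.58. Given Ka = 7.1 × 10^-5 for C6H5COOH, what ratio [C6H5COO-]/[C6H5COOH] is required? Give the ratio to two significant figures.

ratio = 0.27

pKa = -log(7.1 × 10^-5) = 4.149
pH = pKa + log(r) ⇒ log(r) = 3.58 − 4.149 = -0.569
r = [C6H5COO-]/[C6H5COOH] = 10^(-0.569) = 0.27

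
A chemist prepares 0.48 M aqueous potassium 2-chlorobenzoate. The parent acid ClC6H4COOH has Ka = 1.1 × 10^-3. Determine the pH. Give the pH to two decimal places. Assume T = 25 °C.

ClC6H4COO- is the conjugate base of the weak acid ClC6H4COOH.
Kb = Kw/Ka = 1.0×10^-14 / 1.1 × 10^-3 = 9.09 × 10^-12
From the ICE table, Kb = x²/(0.48 − x) = 9.09 × 10^-12.
Since Kb ≪ C₀, x ≈ √(Kb·C₀) = 2.09 × 10^-6 M.
Check: 0.00044% ionized — well under 5%, approximation valid.
pOH = −log(2.09 × 10^-6) = 5.68; pH = 14.00 − 5.68 = 8.32

pH = 8.32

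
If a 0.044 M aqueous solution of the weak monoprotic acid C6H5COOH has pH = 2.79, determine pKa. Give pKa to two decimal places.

pKa = 4.21

[H+] = 10^(-2.79) = 1.62 × 10^-3 M
At equilibrium [HA] = 0.044 − 1.62 × 10^-3 = 4.24 × 10^-2 M
Ka = [H+][A-]/[HA] = (1.62 × 10^-3)² / 4.24 × 10^-2 = 6.19 × 10^-5
pKa = -log(6.19 × 10^-5) = 4.21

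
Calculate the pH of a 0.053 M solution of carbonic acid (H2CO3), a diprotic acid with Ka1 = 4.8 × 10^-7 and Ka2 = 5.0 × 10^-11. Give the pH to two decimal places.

Since Ka1 ≫ Ka2, the first ionization dominates [H+].
Ka1 = x²/(0.053 − x) = 4.8 × 10^-7
x ≈ √(4.8 × 10^-7 × 0.053) = 1.59 × 10^-4 M
pH = −log(1.59 × 10^-4) = 3.80

pH = 3.80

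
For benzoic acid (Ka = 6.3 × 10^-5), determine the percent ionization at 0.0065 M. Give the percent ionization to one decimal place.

9.4%

C6H5COOH ⇌ C6H5COO- + H+; let x = [H+] at equilibrium.
Ka = x²/(C₀ − x); solving the quadratic gives x = 6.09 × 10^-4 M.
Fraction ionized = 6.09 × 10^-4 / 0.0065 = 0.0937 → 9.4%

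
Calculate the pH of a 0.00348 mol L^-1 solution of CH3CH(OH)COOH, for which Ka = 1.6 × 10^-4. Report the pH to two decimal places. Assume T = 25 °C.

CH3CH(OH)COOH ⇌ CH3CH(OH)COO- + H+
Ka = x²/(0.00348 − x) = 1.6 × 10^-4
The 5% rule fails; solving x² + Ka·x − Ka·C₀ = 0 exactly:
x = (−Ka + √(Ka² + 4·Ka·C₀))/2 = 6.70 × 10^-4 M
pH = −log(6.70 × 10^-4) = 3.17

pH = 3.17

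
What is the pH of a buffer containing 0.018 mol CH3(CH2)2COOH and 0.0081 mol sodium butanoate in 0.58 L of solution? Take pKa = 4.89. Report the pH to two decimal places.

pH = 4.54

Using pH = pKa + log([base]/[acid]) with [base]/[acid] = 0.0081/0.018:
pH = 4.89 + (-0.347) = 4.54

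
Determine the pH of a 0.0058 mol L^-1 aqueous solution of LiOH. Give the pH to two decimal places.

pH = 11.76

LiOH is a strong base; [OH-] = 0.0058 M.
pOH = -log(0.0058) = 2.24
pH = 14.00 - 2.24 = 11.76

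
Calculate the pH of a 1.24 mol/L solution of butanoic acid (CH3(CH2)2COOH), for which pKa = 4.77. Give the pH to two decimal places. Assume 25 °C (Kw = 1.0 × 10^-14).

CH3(CH2)2COOH ⇌ CH3(CH2)2COO- + H+
Ka = 10^(−4.77) = 1.70 × 10^-5
Ka = [H+]²/(1.24 − [H+]) = 1.70 × 10^-5
Neglecting [H+] in the denominator: [H+] = √(1.70 × 10^-5 × 1.24) = 4.59 × 10^-3 M
([H+]/C₀ = 0.37% < 5%, so the approximation holds.)
pH = −log[H+] = −log(4.59 × 10^-3) = 2.34

pH = 2.34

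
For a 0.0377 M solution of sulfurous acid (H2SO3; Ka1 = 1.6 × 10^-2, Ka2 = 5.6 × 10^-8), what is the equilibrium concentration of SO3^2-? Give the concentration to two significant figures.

First ionization gives [H+] ≈ [HSO3-] = 1.78 × 10^-2 M.
Second step: Ka2 = [H+][SO3^2-]/[HSO3-] ≈ [SO3^2-] (since [H+] ≈ [HSO3-]).
So [SO3^2-] ≈ Ka2.

5.6 × 10^-8 M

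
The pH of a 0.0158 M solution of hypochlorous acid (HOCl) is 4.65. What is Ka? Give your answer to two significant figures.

Ka = 3.2 × 10^-8

[H+] = 10^(-4.65) = 2.24 × 10^-5 M
At equilibrium [HA] = 0.0158 − 2.24 × 10^-5 = 1.58 × 10^-2 M
Ka = [H+][A-]/[HA] = (2.24 × 10^-5)² / 1.58 × 10^-2 = 3.2 × 10^-8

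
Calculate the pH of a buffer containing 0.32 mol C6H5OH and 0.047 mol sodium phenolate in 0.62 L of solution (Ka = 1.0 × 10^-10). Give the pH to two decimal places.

pH = 9.17

pKa = −log(1.0 × 10^-10) = 10.000
pH = pKa + log([A⁻]/[HA]) = 10.000 + log(0.047/0.32)
pH = 10.000 + (-0.833) = 9.17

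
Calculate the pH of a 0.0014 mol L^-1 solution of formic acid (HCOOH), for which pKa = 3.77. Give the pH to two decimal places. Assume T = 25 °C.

HCOOH ⇌ HCOO- + H+
Ka = 10^(−3.77) = 1.70 × 10^-4
From the ICE table, Ka = x²/(0.0014 − x) = 1.70 × 10^-4.
x is not negligible relative to C₀; solve x² + 0.00017·x − 2.38e-07 = 0.
x = (−Ka + √(Ka² + 4·Ka·C₀))/2 = 4.10 × 10^-4 M
pH = −log[H+] = −log(4.10 × 10^-4) = 3.39

pH = 3.39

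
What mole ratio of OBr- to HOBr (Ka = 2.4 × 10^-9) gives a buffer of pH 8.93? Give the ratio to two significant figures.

ratio = 2.0

pKa = -log(2.4 × 10^-9) = 8.620
pH = pKa + log(r) ⇒ log(r) = 8.93 − 8.620 = +0.310
r = [OBr-]/[HOBr] = 10^(+0.310) = 2.04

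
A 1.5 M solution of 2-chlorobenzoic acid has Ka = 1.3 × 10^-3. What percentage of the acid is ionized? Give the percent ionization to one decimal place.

ClC6H4COOH ⇌ ClC6H4COO- + H+; let x = [H+] at equilibrium.
x ≈ √(Ka·C₀) = √(1.3 × 10^-3 × 1.5) = 4.42 × 10^-2 M
Fraction ionized = 4.42 × 10^-2 / 1.5 = 0.0295 → 2.9%

2.9%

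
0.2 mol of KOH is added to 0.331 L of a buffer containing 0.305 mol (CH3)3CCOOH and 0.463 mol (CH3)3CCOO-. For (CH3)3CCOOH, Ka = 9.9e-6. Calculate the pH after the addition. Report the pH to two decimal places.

OH- converts (CH3)3CCOOH to (CH3)3CCOO-: (CH3)3CCOOH → 0.105 mol, (CH3)3CCOO- → 0.663 mol.
pKa = −log(9.9 × 10^-6) = 5.004
Henderson–Hasselbalch with mole ratio 0.663/0.105: pH = 5.004 + (+0.800)

pH = 5.80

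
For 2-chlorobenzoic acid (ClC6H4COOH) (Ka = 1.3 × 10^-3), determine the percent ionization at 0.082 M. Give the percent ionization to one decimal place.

11.8%

ClC6H4COOH ⇌ ClC6H4COO- + H+; let x = [H+] at equilibrium.
Ka = x²/(C₀ − x); solving the quadratic gives x = 9.70 × 10^-3 M.
Fraction ionized = 9.70 × 10^-3 / 0.082 = 0.1183 → 11.8%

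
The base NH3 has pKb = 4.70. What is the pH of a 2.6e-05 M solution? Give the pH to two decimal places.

NH3 + H2O ⇌ NH4+ + OH-
Kb = 10^(−4.70) = 2.00 × 10^-5
Kb = [OH-]²/(2.6e-05 − [OH-]) = 2.00 × 10^-5
[OH-] is not negligible relative to C₀; solve [OH-]² + 2e-05·[OH-] − 5.2e-10 = 0.
[OH-] = (−Kb + √(Kb² + 4·Kb·C₀))/2 = 1.49 × 10^-5 M
pOH = 4.83, so pH = 14.00 − pOH = 9.17

pH = 9.17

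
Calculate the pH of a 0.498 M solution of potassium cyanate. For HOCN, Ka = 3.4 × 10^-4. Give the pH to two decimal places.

OCN- is the conjugate base of the weak acid HOCN.
Kb = Kw/Ka = 1.0×10^-14 / 3.4 × 10^-4 = 2.94 × 10^-11
From the ICE table, Kb = x²/(0.498 − x) = 2.94 × 10^-11.
Assume x ≪ 0.498: x ≈ √(2.94 × 10^-11 × 0.498) = 3.83 × 10^-6 M
(x/C₀ = 0.00077% < 5%, so the approximation holds.)
pOH = −log(3.83 × 10^-6) = 5.42; pH = 14.00 − 5.42 = 8.58

pH = 8.58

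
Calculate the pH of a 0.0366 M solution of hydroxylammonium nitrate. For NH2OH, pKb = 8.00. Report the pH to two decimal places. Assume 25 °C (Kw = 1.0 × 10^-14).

NH3OH+ is the conjugate acid of the weak base NH2OH.
Kb = 10^(−8.00) = 1.00 × 10^-8
Ka = Kw/Kb = 1.0×10^-14 / 1.00 × 10^-8 = 1.00 × 10^-6
Let x = [H+] at equilibrium. Ka = x²/(0.0366 − x).
Assume x ≪ 0.0366: x ≈ √(1.00 × 10^-6 × 0.0366) = 1.91 × 10^-4 M
Check: 0.52% ionized — well under 5%, approximation valid.
pH = −log(1.91 × 10^-4) = 3.72

pH = 3.72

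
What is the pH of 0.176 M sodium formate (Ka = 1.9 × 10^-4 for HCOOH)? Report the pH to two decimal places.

pH = 8.48

HCOO- is the conjugate base of the weak acid HCOOH.
Kb = Kw/Ka = 1.0×10^-14 / 1.9 × 10^-4 = 5.26 × 10^-11
From the ICE table, Kb = [OH-]²/(0.176 − [OH-]) = 5.26 × 10^-11.
Since Kb ≪ C₀, [OH-] ≈ √(Kb·C₀) = 3.04 × 10^-6 M.
Check: 0.0017% ionized — well under 5%, approximation valid.
pOH = −log(3.04 × 10^-6) = 5.52; pH = 14.00 − 5.52 = 8.48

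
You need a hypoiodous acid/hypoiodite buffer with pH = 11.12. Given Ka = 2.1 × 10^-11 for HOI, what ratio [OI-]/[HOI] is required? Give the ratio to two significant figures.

pKa = -log(2.1 × 10^-11) = 10.678
pH = pKa + log(r) ⇒ log(r) = 11.12 − 10.678 = +0.442
r = [OI-]/[HOI] = 10^(+0.442) = 2.77

ratio = 2.8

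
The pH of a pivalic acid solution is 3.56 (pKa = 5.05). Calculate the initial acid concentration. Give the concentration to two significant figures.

C₀ = 8.8 × 10^-3 M

[H+] = 10^(-3.56) = 2.75 × 10^-4 M = x
Ka = 10^(−5.05) = 8.91 × 10^-6
Ka = x²/(C₀ − x) ⇒ C₀ = x + x²/Ka
C₀ = 2.75 × 10^-4 + (2.75 × 10^-4)²/(8.91 × 10^-6) = 8.76 × 10^-3 M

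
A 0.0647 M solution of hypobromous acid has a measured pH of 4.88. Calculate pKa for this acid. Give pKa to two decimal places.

[H+] = 10^(-4.88) = 1.32 × 10^-5 M
At equilibrium [HA] = 0.0647 − 1.32 × 10^-5 = 6.47 × 10^-2 M
Ka = [H+][A-]/[HA] = (1.32 × 10^-5)² / 6.47 × 10^-2 = 2.69 × 10^-9
pKa = -log(2.69 × 10^-9) = 8.57

pKa = 8.57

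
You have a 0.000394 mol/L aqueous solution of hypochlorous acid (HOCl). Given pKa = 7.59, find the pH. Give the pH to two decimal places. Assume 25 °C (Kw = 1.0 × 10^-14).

HOCl ⇌ OCl- + H+
Ka = 10^(−7.59) = 2.57 × 10^-8
From the ICE table, Ka = [H+]²/(0.000394 − [H+]) = 2.57 × 10^-8.
Neglecting [H+] in the denominator: [H+] = √(2.57 × 10^-8 × 0.000394) = 3.18 × 10^-6 M
([H+]/C₀ = 0.81% < 5%, so the approximation holds.)
pH = −log[H+] = −log(3.18 × 10^-6) = 5.50

pH = 5.50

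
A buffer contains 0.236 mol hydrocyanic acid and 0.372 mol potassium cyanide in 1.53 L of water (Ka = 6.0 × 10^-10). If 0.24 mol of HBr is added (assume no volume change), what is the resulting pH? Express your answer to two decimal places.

pH = 8.66

After neutralization: n(HCN) = 0.476 mol, n(CN-) = 0.132 mol.
pKa = −log(6.0 × 10^-10) = 9.222
Henderson–Hasselbalch with mole ratio 0.132/0.476: pH = 9.222 + (-0.557)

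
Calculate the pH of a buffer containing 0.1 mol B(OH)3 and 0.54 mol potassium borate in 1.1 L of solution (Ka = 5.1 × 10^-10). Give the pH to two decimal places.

pH = 10.02

pKa = −log(5.1 × 10^-10) = 9.292
Using pH = pKa + log([base]/[acid]) with [base]/[acid] = 0.54/0.1:
pH = 9.292 + (+0.732) = 10.02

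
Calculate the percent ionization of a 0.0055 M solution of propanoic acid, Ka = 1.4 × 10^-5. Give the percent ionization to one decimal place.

CH3CH2COOH ⇌ CH3CH2COO- + H+; let x = [H+] at equilibrium.
Ka = x²/(C₀ − x); solving the quadratic gives x = 2.71 × 10^-4 M.
% ionization = x/C₀ × 100% = 2.71 × 10^-4/0.0055 × 100% = 4.9%

4.9%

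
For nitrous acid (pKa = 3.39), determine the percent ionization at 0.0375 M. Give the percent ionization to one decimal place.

9.9%

HNO2 ⇌ NO2- + H+; let x = [H+] at equilibrium.
Ka = 10^(−3.39) = 4.07 × 10^-4
Solve x² + 0.000407x − 1.53e-05 = 0 → x = 3.71 × 10^-3 M
% ionization = x/C₀ × 100% = 3.71 × 10^-3/0.0375 × 100% = 9.9%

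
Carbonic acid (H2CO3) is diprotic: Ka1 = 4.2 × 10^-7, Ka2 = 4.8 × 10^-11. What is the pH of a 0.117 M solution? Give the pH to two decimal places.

Since Ka1 ≫ Ka2, the first ionization dominates [H+].
Ka1 = x²/(0.117 − x) = 4.2 × 10^-7
x ≈ √(4.2 × 10^-7 × 0.117) = 2.22 × 10^-4 M
pH = −log(2.22 × 10^-4) = 3.65

pH = 3.65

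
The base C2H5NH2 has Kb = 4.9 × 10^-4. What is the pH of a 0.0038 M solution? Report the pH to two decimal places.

pH = 11.06

C2H5NH2 + H2O ⇌ C2H5NH3+ + OH-
Kb = [OH-]²/(0.0038 − [OH-]) = 4.9 × 10^-4
The 5% rule fails; solving [OH-]² + Kb·[OH-] − Kb·C₀ = 0 exactly:
[OH-] = [−0.00049 + √(0.00049² + 7.45e-06)]/2 = 1.14 × 10^-3 M
pOH = 2.94, so pH = 14.00 − pOH = 11.06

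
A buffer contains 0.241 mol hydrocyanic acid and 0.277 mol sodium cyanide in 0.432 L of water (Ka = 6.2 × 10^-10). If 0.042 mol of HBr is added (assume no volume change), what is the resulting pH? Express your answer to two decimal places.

pH = 9.13

Added H+ converts CN- to HCN: HCN → 0.283 mol, CN- → 0.235 mol.
pKa = −log(6.2 × 10^-10) = 9.208
pH = pKa + log(n_CN-/n_HCN) = 9.208 + log(0.235/0.283) = 9.208 + (-0.081)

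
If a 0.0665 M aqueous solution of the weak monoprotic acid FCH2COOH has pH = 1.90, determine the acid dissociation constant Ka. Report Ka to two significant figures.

[H+] = 10^(-1.90) = 1.26 × 10^-2 M
At equilibrium [HA] = 0.0665 − 1.26 × 10^-2 = 5.39 × 10^-2 M
Ka = [H+][A-]/[HA] = (1.26 × 10^-2)² / 5.39 × 10^-2 = 2.9 × 10^-3

Ka = 2.9 × 10^-3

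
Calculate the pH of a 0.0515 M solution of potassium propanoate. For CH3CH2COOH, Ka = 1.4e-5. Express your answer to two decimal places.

CH3CH2COO- is the conjugate base of the weak acid CH3CH2COOH.
Kb = Kw/Ka = 1.0×10^-14 / 1.4 × 10^-5 = 7.14 × 10^-10
Kb = [OH-]²/(0.0515 − [OH-]) = 7.14 × 10^-10
Since Kb ≪ C₀, [OH-] ≈ √(Kb·C₀) = 6.06 × 10^-6 M.
([OH-]/C₀ = 0.012% < 5%, so the approximation holds.)
pOH = −log(6.06 × 10^-6) = 5.22; pH = 14.00 − 5.22 = 8.78

pH = 8.78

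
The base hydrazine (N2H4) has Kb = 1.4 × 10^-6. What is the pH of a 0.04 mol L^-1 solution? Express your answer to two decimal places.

pH = 10.37

N2H4 + H2O ⇌ N2H5+ + OH-
Kb = x²/(0.04 − x) = 1.4 × 10^-6
Since Kb ≪ C₀, x ≈ √(Kb·C₀) = 2.37 × 10^-4 M.
Check: 0.59% ionized — well under 5%, approximation valid.
pOH = 3.63, so pH = 14.00 − pOH = 10.37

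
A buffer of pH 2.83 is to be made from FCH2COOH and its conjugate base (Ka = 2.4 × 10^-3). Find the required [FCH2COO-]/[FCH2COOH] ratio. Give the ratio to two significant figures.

pKa = -log(2.4 × 10^-3) = 2.620
pH = pKa + log(r) ⇒ log(r) = 2.83 − 2.620 = +0.210
r = [FCH2COO-]/[FCH2COOH] = 10^(+0.210) = 1.62

ratio = 1.6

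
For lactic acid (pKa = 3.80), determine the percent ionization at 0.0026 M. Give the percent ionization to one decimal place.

21.8%

CH3CH(OH)COOH ⇌ CH3CH(OH)COO- + H+; let x = [H+] at equilibrium.
Ka = 10^(−3.80) = 1.58 × 10^-4
Ka = x²/(C₀ − x); solving the quadratic gives x = 5.67 × 10^-4 M.
Fraction ionized = 5.67 × 10^-4 / 0.0026 = 0.2181 → 21.8%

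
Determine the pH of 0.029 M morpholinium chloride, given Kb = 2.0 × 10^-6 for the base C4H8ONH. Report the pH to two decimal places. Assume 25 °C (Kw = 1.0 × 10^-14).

pH = 4.92

C4H8ONH2+ is the conjugate acid of the weak base C4H8ONH.
Ka = Kw/Kb = 1.0×10^-14 / 2.0 × 10^-6 = 5.00 × 10^-9
Ka = [H+]²/(0.029 − [H+]) = 5.00 × 10^-9
Neglecting [H+] in the denominator: [H+] = √(5.00 × 10^-9 × 0.029) = 1.20 × 10^-5 M
pH = −log[H+] = −log(1.20 × 10^-5) = 4.92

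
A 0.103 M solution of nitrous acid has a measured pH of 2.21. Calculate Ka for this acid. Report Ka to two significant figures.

[H+] = 10^(-2.21) = 6.17 × 10^-3 M
At equilibrium [HA] = 0.103 − 6.17 × 10^-3 = 9.68 × 10^-2 M
Ka = [H+][A-]/[HA] = (6.17 × 10^-3)² / 9.68 × 10^-2 = 3.9 × 10^-4

Ka = 3.9 × 10^-4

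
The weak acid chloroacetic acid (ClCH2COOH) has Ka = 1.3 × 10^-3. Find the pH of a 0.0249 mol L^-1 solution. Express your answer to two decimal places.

pH = 2.29

ClCH2COOH ⇌ ClCH2COO- + H+
From the ICE table, Ka = x²/(0.0249 − x) = 1.3 × 10^-3.
The 5% rule fails; solving x² + Ka·x − Ka·C₀ = 0 exactly:
x = [−0.0013 + √(0.0013² + 0.000129)]/2 = 5.08 × 10^-3 M
pH = −log[H+] = −log(5.08 × 10^-3) = 2.29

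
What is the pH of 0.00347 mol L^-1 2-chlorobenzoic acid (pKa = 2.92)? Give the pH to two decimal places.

ClC6H4COOH ⇌ ClC6H4COO- + H+
Ka = 10^(−2.92) = 1.20 × 10^-3
Ka = x²/(0.00347 − x) = 1.20 × 10^-3
The 5% rule fails; solving x² + Ka·x − Ka·C₀ = 0 exactly:
x = [−0.0012 + √(0.0012² + 1.67e-05)]/2 = 1.53 × 10^-3 M
pH = −log[H+] = −log(1.53 × 10^-3) = 2.82

pH = 2.82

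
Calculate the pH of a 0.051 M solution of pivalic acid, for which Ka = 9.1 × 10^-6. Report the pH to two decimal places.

pH = 3.17

(CH3)3CCOOH ⇌ (CH3)3CCOO- + H+
From the ICE table, Ka = x²/(0.051 − x) = 9.1 × 10^-6.
Neglecting x in the denominator: x = √(9.1 × 10^-6 × 0.051) = 6.81 × 10^-4 M
pH = −log(6.81 × 10^-4) = 3.17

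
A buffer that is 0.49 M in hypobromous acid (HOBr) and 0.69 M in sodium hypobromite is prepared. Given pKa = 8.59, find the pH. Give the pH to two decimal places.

Using pH = pKa + log([base]/[acid]) with [base]/[acid] = 0.69/0.49:
pH = 8.59 + (+0.149) = 8.74

pH = 8.74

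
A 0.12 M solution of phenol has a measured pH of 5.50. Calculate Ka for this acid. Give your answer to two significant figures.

[H+] = 10^(-5.50) = 3.16 × 10^-6 M
At equilibrium [HA] = 0.12 − 3.16 × 10^-6 = 1.20 × 10^-1 M
Ka = [H+][A-]/[HA] = (3.16 × 10^-6)² / 1.20 × 10^-1 = 8.3 × 10^-11

Ka = 8.3 × 10^-11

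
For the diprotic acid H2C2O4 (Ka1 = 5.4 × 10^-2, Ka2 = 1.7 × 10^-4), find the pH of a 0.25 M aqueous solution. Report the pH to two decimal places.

pH = 1.03

Since Ka1 ≫ Ka2, the first ionization dominates [H+].
Ka1 = x²/(0.25 − x) = 5.4 × 10^-2
Solving the quadratic: x = (−Ka1 + √(Ka1² + 4·Ka1·C₀))/2 = 9.23 × 10^-2 M
pH = −log(9.23 × 10^-2) = 1.03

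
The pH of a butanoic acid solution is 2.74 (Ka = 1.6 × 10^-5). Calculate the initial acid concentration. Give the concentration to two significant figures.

C₀ = 2.1 × 10^-1 M

[H+] = 10^(-2.74) = 1.82 × 10^-3 M = x
Ka = x²/(C₀ − x) ⇒ C₀ = x + x²/Ka
C₀ = 1.82 × 10^-3 + (1.82 × 10^-3)²/(1.6 × 10^-5) = 2.09 × 10^-1 M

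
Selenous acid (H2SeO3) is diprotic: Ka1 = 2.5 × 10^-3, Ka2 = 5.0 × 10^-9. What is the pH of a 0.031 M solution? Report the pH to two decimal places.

Since Ka1 ≫ Ka2, the first ionization dominates [H+].
Ka1 = x²/(0.031 − x) = 2.5 × 10^-3
Solving the quadratic: x = (−Ka1 + √(Ka1² + 4·Ka1·C₀))/2 = 7.64 × 10^-3 M
pH = −log(7.64 × 10^-3) = 2.12

pH = 2.12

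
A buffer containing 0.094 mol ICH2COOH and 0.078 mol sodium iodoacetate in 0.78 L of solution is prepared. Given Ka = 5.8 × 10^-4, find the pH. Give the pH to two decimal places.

pKa = −log(5.8 × 10^-4) = 3.237
pH = pKa + log([A⁻]/[HA]) = 3.237 + log(0.078/0.094)
pH = 3.237 + (-0.081) = 3.16

pH = 3.16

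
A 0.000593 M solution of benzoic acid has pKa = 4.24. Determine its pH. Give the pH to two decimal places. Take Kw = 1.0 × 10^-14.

C6H5COOH ⇌ C6H5COO- + H+
Ka = 10^(−4.24) = 5.75 × 10^-5
Ka = [H+]²/(0.000593 − [H+]) = 5.75 × 10^-5
[H+] is not negligible relative to C₀; solve [H+]² + 5.75e-05·[H+] − 3.41e-08 = 0.
[H+] = (−Ka + √(Ka² + 4·Ka·C₀))/2 = 1.58 × 10^-4 M
pH = −log[H+] = −log(1.58 × 10^-4) = 3.80

pH = 3.80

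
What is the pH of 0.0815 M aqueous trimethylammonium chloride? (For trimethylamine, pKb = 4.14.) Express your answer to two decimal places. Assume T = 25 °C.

pH = 5.47

(CH3)3NH+ is the conjugate acid of the weak base (CH3)3N.
Kb = 10^(−4.14) = 7.24 × 10^-5
Ka = Kw/Kb = 1.0×10^-14 / 7.24 × 10^-5 = 1.38 × 10^-10
From the ICE table, Ka = x²/(0.0815 − x) = 1.38 × 10^-10.
Assume x ≪ 0.0815: x ≈ √(1.38 × 10^-10 × 0.0815) = 3.35 × 10^-6 M
Check: 0.0041% ionized — well under 5%, approximation valid.
pH = −log[H+] = −log(3.35 × 10^-6) = 5.47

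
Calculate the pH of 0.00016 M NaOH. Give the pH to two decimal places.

NaOH is a strong base; [OH-] = 0.00016 M.
pOH = -log(0.00016) = 3.80
pH = 14.00 - 3.80 = 10.20

pH = 10.20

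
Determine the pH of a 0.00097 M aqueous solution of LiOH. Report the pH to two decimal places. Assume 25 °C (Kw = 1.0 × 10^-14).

pH = 10.99

LiOH is a strong base; [OH-] = 0.00097 M.
pOH = -log(0.00097) = 3.01
pH = 14.00 - 3.01 = 10.99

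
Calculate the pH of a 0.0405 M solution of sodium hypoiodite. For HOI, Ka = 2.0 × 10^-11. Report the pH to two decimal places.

OI- is the conjugate base of the weak acid HOI.
Kb = Kw/Ka = 1.0×10^-14 / 2.0 × 10^-11 = 5.00 × 10^-4
From the ICE table, Kb = [OH-]²/(0.0405 − [OH-]) = 5.00 × 10^-4.
The 5% rule fails; solving [OH-]² + Kb·[OH-] − Kb·C₀ = 0 exactly:
[OH-] = [−0.0005 + √(0.0005² + 8.1e-05)]/2 = 4.26 × 10^-3 M
pOH = −log(4.26 × 10^-3) = 2.37; pH = 14.00 − 2.37 = 11.63

pH = 11.63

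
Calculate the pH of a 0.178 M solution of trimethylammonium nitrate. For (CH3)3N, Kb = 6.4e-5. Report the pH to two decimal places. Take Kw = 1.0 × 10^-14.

pH = 5.28

(CH3)3NH+ is the conjugate acid of the weak base (CH3)3N.
Ka = Kw/Kb = 1.0×10^-14 / 6.4 × 10^-5 = 1.56 × 10^-10
From the ICE table, Ka = [H+]²/(0.178 − [H+]) = 1.56 × 10^-10.
Assume [H+] ≪ 0.178: [H+] ≈ √(1.56 × 10^-10 × 0.178) = 5.27 × 10^-6 M
([H+]/C₀ = 0.003% < 5%, so the approximation holds.)
pH = −log(5.27 × 10^-6) = 5.28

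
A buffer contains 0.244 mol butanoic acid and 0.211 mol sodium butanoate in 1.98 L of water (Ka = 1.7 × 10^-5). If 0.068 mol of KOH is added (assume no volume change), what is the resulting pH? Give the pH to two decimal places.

pH = 4.97

OH- converts CH3(CH2)2COOH to CH3(CH2)2COO-: CH3(CH2)2COOH → 0.176 mol, CH3(CH2)2COO- → 0.279 mol.
pKa = −log(1.7 × 10^-5) = 4.770
pH = pKa + log(n_CH3(CH2)2COO-/n_CH3(CH2)2COOH) = 4.770 + log(0.279/0.176) = 4.770 + (+0.200)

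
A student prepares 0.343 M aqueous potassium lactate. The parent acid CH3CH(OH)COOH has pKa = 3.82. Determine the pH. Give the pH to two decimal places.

CH3CH(OH)COO- is the conjugate base of the weak acid CH3CH(OH)COOH.
Ka = 10^(−3.82) = 1.51 × 10^-4
Kb = Kw/Ka = 1.0×10^-14 / 1.51 × 10^-4 = 6.62 × 10^-11
Let x = [OH-] at equilibrium. Kb = x²/(0.343 − x).
Since Kb ≪ C₀, x ≈ √(Kb·C₀) = 4.77 × 10^-6 M.
(x/C₀ = 0.0014% < 5%, so the approximation holds.)
pOH = −log(4.77 × 10^-6) = 5.32; pH = 14.00 − 5.32 = 8.68

pH = 8.68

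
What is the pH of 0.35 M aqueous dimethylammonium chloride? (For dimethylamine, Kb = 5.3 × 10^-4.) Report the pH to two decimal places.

pH = 5.59

(CH3)2NH2+ is the conjugate acid of the weak base (CH3)2NH.
Ka = Kw/Kb = 1.0×10^-14 / 5.3 × 10^-4 = 1.89 × 10^-11
From the ICE table, Ka = [H+]²/(0.35 − [H+]) = 1.89 × 10^-11.
Since Ka ≪ C₀, [H+] ≈ √(Ka·C₀) = 2.57 × 10^-6 M.
([H+]/C₀ = 0.00073% < 5%, so the approximation holds.)
pH = −log(2.57 × 10^-6) = 5.59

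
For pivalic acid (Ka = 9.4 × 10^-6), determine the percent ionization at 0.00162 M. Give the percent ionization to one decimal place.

7.3%

(CH3)3CCOOH ⇌ (CH3)3CCOO- + H+; let x = [H+] at equilibrium.
Ka = x²/(C₀ − x); solving the quadratic gives x = 1.19 × 10^-4 M.
% ionization = x/C₀ × 100% = 1.19 × 10^-4/0.00162 × 100% = 7.3%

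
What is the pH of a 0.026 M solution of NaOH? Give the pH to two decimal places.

pH = 12.41

NaOH is a strong base; [OH-] = 0.026 M.
pOH = -log(0.026) = 1.59
pH = 14.00 - 1.59 = 12.41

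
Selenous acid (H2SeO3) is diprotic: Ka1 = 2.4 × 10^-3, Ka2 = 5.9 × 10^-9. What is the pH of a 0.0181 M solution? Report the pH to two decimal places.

Since Ka1 ≫ Ka2, the first ionization dominates [H+].
Ka1 = x²/(0.0181 − x) = 2.4 × 10^-3
Solving the quadratic: x = (−Ka1 + √(Ka1² + 4·Ka1·C₀))/2 = 5.50 × 10^-3 M
pH = −log(5.50 × 10^-3) = 2.26

pH = 2.26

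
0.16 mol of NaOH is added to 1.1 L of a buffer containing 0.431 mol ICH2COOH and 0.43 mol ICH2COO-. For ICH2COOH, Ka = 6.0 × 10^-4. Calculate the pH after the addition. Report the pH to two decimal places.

pH = 3.56

OH- converts ICH2COOH to ICH2COO-: ICH2COOH → 0.271 mol, ICH2COO- → 0.59 mol.
pKa = −log(6.0 × 10^-4) = 3.222
pH = pKa + log([A⁻]/[HA]) = 3.222 + log(0.59/0.271) = 3.222 +0.338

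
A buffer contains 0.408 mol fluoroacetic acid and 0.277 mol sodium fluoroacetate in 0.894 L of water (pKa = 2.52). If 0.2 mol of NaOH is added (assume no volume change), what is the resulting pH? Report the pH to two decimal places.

OH- converts FCH2COOH to FCH2COO-: FCH2COOH → 0.208 mol, FCH2COO- → 0.477 mol.
Henderson–Hasselbalch with mole ratio 0.477/0.208: pH = 2.52 + (+0.360)

pH = 2.88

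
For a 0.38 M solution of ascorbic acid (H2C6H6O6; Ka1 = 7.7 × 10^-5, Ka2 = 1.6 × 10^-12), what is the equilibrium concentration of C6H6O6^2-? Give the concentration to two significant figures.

First ionization gives [H+] ≈ [HC6H6O6-] = 5.41 × 10^-3 M.
Second step: Ka2 = [H+][C6H6O6^2-]/[HC6H6O6-] ≈ [C6H6O6^2-] (since [H+] ≈ [HC6H6O6-]).
So [C6H6O6^2-] ≈ Ka2.

1.6 × 10^-12 M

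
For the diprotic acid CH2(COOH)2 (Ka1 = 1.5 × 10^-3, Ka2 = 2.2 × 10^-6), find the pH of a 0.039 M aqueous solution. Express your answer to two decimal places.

Ka1 ≫ Ka2, so treat the first dissociation as the only significant source of H+.
Ka1 = x²/(0.039 − x) = 1.5 × 10^-3
Solving the quadratic: x = (−Ka1 + √(Ka1² + 4·Ka1·C₀))/2 = 6.94 × 10^-3 M
pH = −log(6.94 × 10^-3) = 2.16

pH = 2.16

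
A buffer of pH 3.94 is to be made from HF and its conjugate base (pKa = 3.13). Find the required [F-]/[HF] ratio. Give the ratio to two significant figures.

pH = pKa + log(r) ⇒ log(r) = 3.94 − 3.13 = +0.81
r = [F-]/[HF] = 10^(+0.81) = 6.46

ratio = 6.5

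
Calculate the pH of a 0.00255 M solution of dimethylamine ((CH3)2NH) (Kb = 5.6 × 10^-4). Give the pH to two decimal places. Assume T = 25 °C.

pH = 10.98

(CH3)2NH + H2O ⇌ (CH3)2NH2+ + OH-
Let x = [OH-] at equilibrium. Kb = x²/(0.00255 − x).
Here C₀/Kb ≈ 4.55, so the small-x approximation fails. Use the quadratic:
x = (−Kb + √(Kb² + 4·Kb·C₀))/2 = 9.47 × 10^-4 M
pOH = −log(9.47 × 10^-4) = 3.02; pH = 14.00 − 3.02 = 10.98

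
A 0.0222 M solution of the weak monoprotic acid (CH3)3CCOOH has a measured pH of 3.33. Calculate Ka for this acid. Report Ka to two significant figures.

Ka = 1.0 × 10^-5

[H+] = 10^(-3.33) = 4.68 × 10^-4 M
At equilibrium [HA] = 0.0222 − 4.68 × 10^-4 = 2.17 × 10^-2 M
Ka = [H+][A-]/[HA] = (4.68 × 10^-4)² / 2.17 × 10^-2 = 1.0 × 10^-5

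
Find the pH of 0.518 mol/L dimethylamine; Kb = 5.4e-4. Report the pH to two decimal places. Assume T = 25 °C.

pH = 12.22

(CH3)2NH + H2O ⇌ (CH3)2NH2+ + OH-
From the ICE table, Kb = x²/(0.518 − x) = 5.4 × 10^-4.
Neglecting x in the denominator: x = √(5.4 × 10^-4 × 0.518) = 1.67 × 10^-2 M
pOH = −log(1.67 × 10^-2) = 1.78; pH = 14.00 − 1.78 = 12.22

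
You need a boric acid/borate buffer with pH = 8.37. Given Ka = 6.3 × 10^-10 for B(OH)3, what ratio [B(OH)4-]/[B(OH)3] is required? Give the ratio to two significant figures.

pKa = -log(6.3 × 10^-10) = 9.201
pH = pKa + log(r) ⇒ log(r) = 8.37 − 9.201 = -0.831
r = [B(OH)4-]/[B(OH)3] = 10^(-0.831) = 0.148

ratio = 0.15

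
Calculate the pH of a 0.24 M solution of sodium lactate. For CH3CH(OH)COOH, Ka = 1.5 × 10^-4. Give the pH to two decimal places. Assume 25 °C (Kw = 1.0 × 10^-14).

CH3CH(OH)COO- is the conjugate base of the weak acid CH3CH(OH)COOH.
Kb = Kw/Ka = 1.0×10^-14 / 1.5 × 10^-4 = 6.67 × 10^-11
From the ICE table, Kb = x²/(0.24 − x) = 6.67 × 10^-11.
Neglecting x in the denominator: x = √(6.67 × 10^-11 × 0.24) = 4.00 × 10^-6 M
(x/C₀ = 0.0017% < 5%, so the approximation holds.)
pOH = −log(4.00 × 10^-6) = 5.40; pH = 14.00 − 5.40 = 8.60

pH = 8.60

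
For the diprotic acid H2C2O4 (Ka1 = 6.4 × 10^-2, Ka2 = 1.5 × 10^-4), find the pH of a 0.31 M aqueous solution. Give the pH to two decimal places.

Since Ka1 ≫ Ka2, the first ionization dominates [H+].
Ka1 = x²/(0.31 − x) = 6.4 × 10^-2
Solving the quadratic: x = (−Ka1 + √(Ka1² + 4·Ka1·C₀))/2 = 1.12 × 10^-1 M
pH = −log(1.12 × 10^-1) = 0.95

pH = 0.95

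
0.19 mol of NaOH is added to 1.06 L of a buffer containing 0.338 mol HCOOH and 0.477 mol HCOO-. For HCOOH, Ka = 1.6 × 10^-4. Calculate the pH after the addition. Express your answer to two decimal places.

pH = 4.45

OH- converts HCOOH to HCOO-: HCOOH → 0.148 mol, HCOO- → 0.667 mol.
pKa = −log(1.6 × 10^-4) = 3.796
pH = pKa + log([A⁻]/[HA]) = 3.796 + log(0.667/0.148) = 3.796 +0.654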